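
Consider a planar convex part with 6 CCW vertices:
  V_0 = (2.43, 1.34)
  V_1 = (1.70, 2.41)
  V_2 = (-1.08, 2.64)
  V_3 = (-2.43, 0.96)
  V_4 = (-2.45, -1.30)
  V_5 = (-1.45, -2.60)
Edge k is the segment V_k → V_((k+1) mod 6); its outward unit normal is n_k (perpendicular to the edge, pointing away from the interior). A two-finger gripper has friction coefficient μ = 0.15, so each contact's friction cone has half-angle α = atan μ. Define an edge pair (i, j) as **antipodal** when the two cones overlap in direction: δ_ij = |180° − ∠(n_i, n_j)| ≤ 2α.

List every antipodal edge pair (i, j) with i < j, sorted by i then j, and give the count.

count = 2; pairs: (0,4), (2,5)

α = atan 0.15 = 8.53°;  2α = 17.06°
n_0 = (+0.8261, +0.5636)
n_1 = (+0.0825, +0.9966)
n_2 = (-0.7795, +0.6264)
n_3 = (-1.0000, +0.0088)
n_4 = (-0.7926, -0.6097)
n_5 = (+0.7125, -0.7017)
  (0,1): δ = 129.03°  ·
  (0,2): δ = 73.09°  ·
  (0,3): δ = 34.81°  ·
  (0,4): δ = 3.27°  ✓
  (0,5): δ = 101.14°  ·
  (1,2): δ = 124.05°  ·
  (1,3): δ = 85.78°  ·
  (1,4): δ = 47.70°  ·
  (1,5): δ = 50.17°  ·
  (2,3): δ = 141.72°  ·
  (2,4): δ = 103.65°  ·
  (2,5): δ = 5.78°  ✓
  (3,4): δ = 141.92°  ·
  (3,5): δ = 44.05°  ·
  (4,5): δ = 82.13°  ·
antipodal pairs: 2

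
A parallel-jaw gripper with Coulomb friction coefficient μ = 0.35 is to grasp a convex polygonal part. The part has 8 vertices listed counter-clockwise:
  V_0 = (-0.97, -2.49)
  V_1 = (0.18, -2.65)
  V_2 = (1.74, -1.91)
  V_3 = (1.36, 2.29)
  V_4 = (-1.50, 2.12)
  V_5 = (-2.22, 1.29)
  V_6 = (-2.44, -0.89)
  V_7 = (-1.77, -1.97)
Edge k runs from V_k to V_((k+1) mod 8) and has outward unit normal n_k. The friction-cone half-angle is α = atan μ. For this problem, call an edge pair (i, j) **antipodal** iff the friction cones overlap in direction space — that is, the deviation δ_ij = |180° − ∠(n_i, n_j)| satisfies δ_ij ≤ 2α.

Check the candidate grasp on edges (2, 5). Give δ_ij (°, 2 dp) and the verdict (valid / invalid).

δ = 10.93°, valid

α = atan 0.35 = 19.29°;  2α = 38.58°
edge 2: e_2 = (-0.38, +4.20);  n_2 = (+0.9959, +0.0901)
edge 5: e_5 = (-0.22, -2.18);  n_5 = (-0.9949, +0.1004)
∠(n_2, n_5) = 169.07°
δ = |180° − 169.07°| = 10.93°
10.93° ≤ 2α = 38.58°  →  valid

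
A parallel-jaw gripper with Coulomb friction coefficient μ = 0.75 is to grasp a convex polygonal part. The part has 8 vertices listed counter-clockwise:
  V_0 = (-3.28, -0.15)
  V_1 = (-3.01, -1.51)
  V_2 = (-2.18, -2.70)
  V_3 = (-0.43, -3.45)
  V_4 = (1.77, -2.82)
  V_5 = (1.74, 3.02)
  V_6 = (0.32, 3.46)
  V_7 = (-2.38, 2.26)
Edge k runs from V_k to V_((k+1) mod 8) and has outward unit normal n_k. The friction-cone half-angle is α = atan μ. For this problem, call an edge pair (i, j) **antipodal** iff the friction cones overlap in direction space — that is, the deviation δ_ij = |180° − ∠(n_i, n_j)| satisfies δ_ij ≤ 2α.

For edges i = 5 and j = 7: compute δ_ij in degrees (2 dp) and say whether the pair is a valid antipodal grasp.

α = atan 0.75 = 36.87°;  2α = 73.74°
edge 5: e_5 = (-1.42, +0.44);  n_5 = (+0.2960, +0.9552)
edge 7: e_7 = (-0.90, -2.41);  n_7 = (-0.9368, +0.3498)
∠(n_5, n_7) = 86.74°
δ = |180° − 86.74°| = 93.26°
93.26° > 2α = 73.74°  →  invalid

δ = 93.26°, invalid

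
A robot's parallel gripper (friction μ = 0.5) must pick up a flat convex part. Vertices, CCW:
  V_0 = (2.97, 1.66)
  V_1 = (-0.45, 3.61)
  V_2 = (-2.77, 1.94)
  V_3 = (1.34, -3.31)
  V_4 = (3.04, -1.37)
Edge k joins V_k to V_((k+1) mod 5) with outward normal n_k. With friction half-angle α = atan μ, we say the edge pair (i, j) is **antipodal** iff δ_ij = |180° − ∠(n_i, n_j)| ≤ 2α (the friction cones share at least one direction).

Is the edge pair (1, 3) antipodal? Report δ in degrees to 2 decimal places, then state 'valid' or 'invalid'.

α = atan 0.5 = 26.57°;  2α = 53.13°
edge 1: e_1 = (-2.32, -1.67);  n_1 = (-0.5842, +0.8116)
edge 3: e_3 = (+1.70, +1.94);  n_3 = (+0.7521, -0.6591)
∠(n_1, n_3) = 166.98°
δ = |180° − 166.98°| = 13.02°
13.02° ≤ 2α = 53.13°  →  valid

δ = 13.02°, valid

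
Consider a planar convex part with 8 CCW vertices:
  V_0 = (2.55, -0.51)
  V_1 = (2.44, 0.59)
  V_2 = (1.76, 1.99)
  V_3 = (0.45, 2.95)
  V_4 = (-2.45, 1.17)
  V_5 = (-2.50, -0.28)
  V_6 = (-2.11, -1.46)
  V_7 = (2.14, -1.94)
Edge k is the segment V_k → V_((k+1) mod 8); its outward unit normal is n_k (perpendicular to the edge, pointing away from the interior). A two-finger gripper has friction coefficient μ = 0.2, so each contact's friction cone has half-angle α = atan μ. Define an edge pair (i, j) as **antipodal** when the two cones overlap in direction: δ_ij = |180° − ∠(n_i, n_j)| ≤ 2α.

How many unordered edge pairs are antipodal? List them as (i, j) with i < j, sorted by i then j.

α = atan 0.2 = 11.31°;  2α = 22.62°
n_0 = (+0.9950, +0.0995)
n_1 = (+0.8995, +0.4369)
n_2 = (+0.5911, +0.8066)
n_3 = (-0.5231, +0.8523)
n_4 = (-0.9994, +0.0345)
n_5 = (-0.9495, -0.3138)
n_6 = (-0.1122, -0.9937)
n_7 = (+0.9613, -0.2756)
  (0,1): δ = 159.80°  ·
  (0,2): δ = 131.95°  ·
  (0,3): δ = 64.17°  ·
  (0,4): δ = 7.69°  ✓
  (0,5): δ = 12.58°  ✓
  (0,6): δ = 77.85°  ·
  (0,7): δ = 158.29°  ·
  (1,2): δ = 152.14°  ·
  (1,3): δ = 84.37°  ·
  (1,4): δ = 27.88°  ·
  (1,5): δ = 7.62°  ✓
  (1,6): δ = 57.65°  ·
  (1,7): δ = 138.10°  ·
  (2,3): δ = 112.22°  ·
  (2,4): δ = 55.74°  ·
  (2,5): δ = 35.48°  ·
  (2,6): δ = 29.79°  ·
  (2,7): δ = 110.24°  ·
  (3,4): δ = 123.52°  ·
  (3,5): δ = 103.25°  ·
  (3,6): δ = 37.99°  ·
  (3,7): δ = 42.46°  ·
  (4,5): δ = 159.74°  ·
  (4,6): δ = 94.47°  ·
  (4,7): δ = 14.02°  ✓
  (5,6): δ = 114.73°  ·
  (5,7): δ = 34.29°  ·
  (6,7): δ = 99.55°  ·
antipodal pairs: 4

count = 4; pairs: (0,4), (0,5), (1,5), (4,7)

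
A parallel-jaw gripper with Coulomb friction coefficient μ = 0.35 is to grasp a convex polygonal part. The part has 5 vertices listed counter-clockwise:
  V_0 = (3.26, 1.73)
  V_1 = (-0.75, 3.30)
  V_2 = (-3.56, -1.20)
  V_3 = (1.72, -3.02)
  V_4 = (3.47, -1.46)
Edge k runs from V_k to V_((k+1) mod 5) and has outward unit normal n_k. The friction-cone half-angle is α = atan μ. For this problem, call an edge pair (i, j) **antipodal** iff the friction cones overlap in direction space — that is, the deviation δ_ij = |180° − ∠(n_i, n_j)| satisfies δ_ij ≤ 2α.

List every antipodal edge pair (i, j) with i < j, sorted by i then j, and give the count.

count = 3; pairs: (0,2), (1,3), (1,4)

α = atan 0.35 = 19.29°;  2α = 38.58°
n_0 = (+0.3646, +0.9312)
n_1 = (-0.8482, +0.5297)
n_2 = (-0.3259, -0.9454)
n_3 = (+0.6654, -0.7465)
n_4 = (+0.9978, +0.0657)
  (0,1): δ = 100.60°  ·
  (0,2): δ = 2.36°  ✓
  (0,3): δ = 63.10°  ·
  (0,4): δ = 115.15°  ·
  (1,2): δ = 77.04°  ·
  (1,3): δ = 16.30°  ✓
  (1,4): δ = 35.75°  ✓
  (2,3): δ = 119.27°  ·
  (2,4): δ = 67.21°  ·
  (3,4): δ = 127.95°  ·
antipodal pairs: 3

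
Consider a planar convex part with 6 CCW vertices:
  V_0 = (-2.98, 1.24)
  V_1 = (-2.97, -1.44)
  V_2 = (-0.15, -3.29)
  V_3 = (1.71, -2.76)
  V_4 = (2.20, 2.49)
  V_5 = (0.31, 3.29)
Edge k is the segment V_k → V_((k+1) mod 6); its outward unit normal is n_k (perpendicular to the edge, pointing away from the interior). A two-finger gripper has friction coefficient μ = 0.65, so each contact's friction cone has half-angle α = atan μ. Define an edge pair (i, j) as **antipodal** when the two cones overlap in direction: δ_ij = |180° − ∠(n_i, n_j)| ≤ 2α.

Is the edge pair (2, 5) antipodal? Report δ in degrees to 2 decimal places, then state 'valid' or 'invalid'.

α = atan 0.65 = 33.02°;  2α = 66.05°
edge 2: e_2 = (+1.86, +0.53);  n_2 = (+0.2740, -0.9617)
edge 5: e_5 = (-3.29, -2.05);  n_5 = (-0.5288, +0.8487)
∠(n_2, n_5) = 163.98°
δ = |180° − 163.98°| = 16.02°
16.02° ≤ 2α = 66.05°  →  valid

δ = 16.02°, valid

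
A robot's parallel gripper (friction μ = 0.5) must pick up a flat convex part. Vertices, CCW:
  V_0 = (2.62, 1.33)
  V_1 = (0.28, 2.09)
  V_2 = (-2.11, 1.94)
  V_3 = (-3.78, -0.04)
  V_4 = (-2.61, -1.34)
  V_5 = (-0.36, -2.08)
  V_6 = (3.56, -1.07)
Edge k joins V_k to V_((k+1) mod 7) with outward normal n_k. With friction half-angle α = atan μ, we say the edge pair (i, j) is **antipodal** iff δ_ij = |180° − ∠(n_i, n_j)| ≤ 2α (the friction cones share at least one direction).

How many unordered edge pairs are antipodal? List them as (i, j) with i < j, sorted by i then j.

count = 9; pairs: (0,3), (0,4), (0,5), (1,3), (1,4), (1,5), (2,5), (3,6), (4,6)

α = atan 0.5 = 26.57°;  2α = 53.13°
n_0 = (+0.3089, +0.9511)
n_1 = (-0.0626, +0.9980)
n_2 = (-0.7644, +0.6447)
n_3 = (-0.7433, -0.6690)
n_4 = (-0.3124, -0.9499)
n_5 = (+0.2495, -0.9684)
n_6 = (+0.9311, +0.3647)
  (0,1): δ = 158.42°  ·
  (0,2): δ = 112.15°  ·
  (0,3): δ = 30.02°  ✓
  (0,4): δ = 0.21°  ✓
  (0,5): δ = 32.44°  ✓
  (0,6): δ = 129.38°  ·
  (1,2): δ = 133.74°  ·
  (1,3): δ = 51.60°  ✓
  (1,4): δ = 21.80°  ✓
  (1,5): δ = 10.86°  ✓
  (1,6): δ = 107.80°  ·
  (2,3): δ = 97.87°  ·
  (2,4): δ = 68.06°  ·
  (2,5): δ = 35.41°  ✓
  (2,6): δ = 61.53°  ·
  (3,4): δ = 150.19°  ·
  (3,5): δ = 117.54°  ·
  (3,6): δ = 20.60°  ✓
  (4,5): δ = 147.35°  ·
  (4,6): δ = 50.41°  ✓
  (5,6): δ = 83.06°  ·
antipodal pairs: 9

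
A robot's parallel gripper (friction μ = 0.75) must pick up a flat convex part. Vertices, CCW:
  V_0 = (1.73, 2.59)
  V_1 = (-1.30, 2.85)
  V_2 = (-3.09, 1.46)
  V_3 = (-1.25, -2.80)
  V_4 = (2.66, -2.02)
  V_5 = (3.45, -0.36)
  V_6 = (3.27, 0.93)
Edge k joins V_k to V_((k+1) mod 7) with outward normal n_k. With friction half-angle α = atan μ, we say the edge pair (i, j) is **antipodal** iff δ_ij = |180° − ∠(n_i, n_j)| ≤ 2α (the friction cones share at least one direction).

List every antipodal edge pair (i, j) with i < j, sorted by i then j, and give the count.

α = atan 0.75 = 36.87°;  2α = 73.74°
n_0 = (+0.0855, +0.9963)
n_1 = (-0.6133, +0.7898)
n_2 = (-0.9180, -0.3965)
n_3 = (+0.1956, -0.9807)
n_4 = (+0.9030, -0.4297)
n_5 = (+0.9904, +0.1382)
n_6 = (+0.7331, +0.6801)
  (0,1): δ = 137.26°  ·
  (0,2): δ = 61.73°  ✓
  (0,3): δ = 16.19°  ✓
  (0,4): δ = 69.45°  ✓
  (0,5): δ = 102.85°  ·
  (0,6): δ = 137.76°  ·
  (1,2): δ = 104.47°  ·
  (1,3): δ = 26.55°  ✓
  (1,4): δ = 26.72°  ✓
  (1,5): δ = 60.11°  ✓
  (1,6): δ = 95.02°  ·
  (2,3): δ = 102.08°  ·
  (2,4): δ = 48.81°  ✓
  (2,5): δ = 15.42°  ✓
  (2,6): δ = 19.49°  ✓
  (3,4): δ = 126.73°  ·
  (3,5): δ = 93.34°  ·
  (3,6): δ = 58.43°  ✓
  (4,5): δ = 146.61°  ·
  (4,6): δ = 111.70°  ·
  (5,6): δ = 145.09°  ·
antipodal pairs: 10

count = 10; pairs: (0,2), (0,3), (0,4), (1,3), (1,4), (1,5), (2,4), (2,5), (2,6), (3,6)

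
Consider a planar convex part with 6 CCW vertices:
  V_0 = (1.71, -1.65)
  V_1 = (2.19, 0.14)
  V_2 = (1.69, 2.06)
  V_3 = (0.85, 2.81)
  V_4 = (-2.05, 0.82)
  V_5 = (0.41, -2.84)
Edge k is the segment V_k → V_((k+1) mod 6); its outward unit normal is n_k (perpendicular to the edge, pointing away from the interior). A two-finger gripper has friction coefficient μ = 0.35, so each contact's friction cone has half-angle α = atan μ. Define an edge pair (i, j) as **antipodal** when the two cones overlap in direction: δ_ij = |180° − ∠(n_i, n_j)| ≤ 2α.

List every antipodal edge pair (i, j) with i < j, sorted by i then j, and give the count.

α = atan 0.35 = 19.29°;  2α = 38.58°
n_0 = (+0.9659, -0.2590)
n_1 = (+0.9677, +0.2520)
n_2 = (+0.6660, +0.7459)
n_3 = (-0.5658, +0.8245)
n_4 = (-0.8300, -0.5578)
n_5 = (+0.6752, -0.7376)
  (0,1): δ = 150.39°  ·
  (0,2): δ = 116.75°  ·
  (0,3): δ = 40.53°  ·
  (0,4): δ = 48.92°  ·
  (0,5): δ = 147.48°  ·
  (1,2): δ = 146.36°  ·
  (1,3): δ = 70.14°  ·
  (1,4): δ = 19.31°  ✓
  (1,5): δ = 117.87°  ·
  (2,3): δ = 103.78°  ·
  (2,4): δ = 14.33°  ✓
  (2,5): δ = 84.23°  ·
  (3,4): δ = 90.55°  ·
  (3,5): δ = 8.01°  ✓
  (4,5): δ = 81.44°  ·
antipodal pairs: 3

count = 3; pairs: (1,4), (2,4), (3,5)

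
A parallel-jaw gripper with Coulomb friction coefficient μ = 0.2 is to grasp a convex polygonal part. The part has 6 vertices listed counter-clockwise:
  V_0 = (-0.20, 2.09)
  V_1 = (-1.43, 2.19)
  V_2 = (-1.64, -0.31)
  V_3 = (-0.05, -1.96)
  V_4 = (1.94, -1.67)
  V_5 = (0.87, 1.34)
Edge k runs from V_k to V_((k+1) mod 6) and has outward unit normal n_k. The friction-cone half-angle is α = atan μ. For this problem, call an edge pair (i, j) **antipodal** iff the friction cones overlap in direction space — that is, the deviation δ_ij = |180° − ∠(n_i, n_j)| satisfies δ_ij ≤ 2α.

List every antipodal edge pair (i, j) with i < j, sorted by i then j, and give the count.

α = atan 0.2 = 11.31°;  2α = 22.62°
n_0 = (+0.0810, +0.9967)
n_1 = (-0.9965, +0.0837)
n_2 = (-0.7201, -0.6939)
n_3 = (+0.1442, -0.9895)
n_4 = (+0.9422, +0.3349)
n_5 = (+0.5740, +0.8189)
  (0,1): δ = 90.15°  ·
  (0,2): δ = 41.41°  ·
  (0,3): δ = 12.94°  ✓
  (0,4): δ = 114.22°  ·
  (0,5): δ = 149.62°  ·
  (1,2): δ = 131.26°  ·
  (1,3): δ = 76.91°  ·
  (1,4): δ = 24.37°  ·
  (1,5): δ = 59.77°  ·
  (2,3): δ = 125.65°  ·
  (2,4): δ = 24.37°  ·
  (2,5): δ = 11.03°  ✓
  (3,4): δ = 78.72°  ·
  (3,5): δ = 43.32°  ·
  (4,5): δ = 144.60°  ·
antipodal pairs: 2

count = 2; pairs: (0,3), (2,5)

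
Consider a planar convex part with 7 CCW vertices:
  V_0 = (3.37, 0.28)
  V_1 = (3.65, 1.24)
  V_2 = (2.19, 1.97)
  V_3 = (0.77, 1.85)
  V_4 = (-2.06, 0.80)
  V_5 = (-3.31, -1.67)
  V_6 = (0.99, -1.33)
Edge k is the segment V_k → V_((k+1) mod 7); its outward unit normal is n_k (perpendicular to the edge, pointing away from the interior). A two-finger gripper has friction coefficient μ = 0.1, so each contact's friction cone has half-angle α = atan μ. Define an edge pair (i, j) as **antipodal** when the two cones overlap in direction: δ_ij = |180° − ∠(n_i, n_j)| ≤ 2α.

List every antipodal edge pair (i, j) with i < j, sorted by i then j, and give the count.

count = 2; pairs: (0,4), (2,5)

α = atan 0.1 = 5.71°;  2α = 11.42°
n_0 = (+0.9600, -0.2800)
n_1 = (+0.4472, +0.8944)
n_2 = (-0.0842, +0.9964)
n_3 = (-0.3479, +0.9375)
n_4 = (-0.8922, +0.4515)
n_5 = (+0.0788, -0.9969)
n_6 = (+0.5603, -0.8283)
  (0,1): δ = 100.30°  ·
  (0,2): δ = 68.91°  ·
  (0,3): δ = 53.38°  ·
  (0,4): δ = 10.58°  ✓
  (0,5): δ = 110.78°  ·
  (0,6): δ = 140.34°  ·
  (1,2): δ = 148.60°  ·
  (1,3): δ = 133.08°  ·
  (1,4): δ = 90.28°  ·
  (1,5): δ = 31.09°  ·
  (1,6): δ = 60.64°  ·
  (2,3): δ = 164.47°  ·
  (2,4): δ = 121.67°  ·
  (2,5): δ = 0.31°  ✓
  (2,6): δ = 29.25°  ·
  (3,4): δ = 137.20°  ·
  (3,5): δ = 15.84°  ·
  (3,6): δ = 13.72°  ·
  (4,5): δ = 58.64°  ·
  (4,6): δ = 29.08°  ·
  (5,6): δ = 150.44°  ·
antipodal pairs: 2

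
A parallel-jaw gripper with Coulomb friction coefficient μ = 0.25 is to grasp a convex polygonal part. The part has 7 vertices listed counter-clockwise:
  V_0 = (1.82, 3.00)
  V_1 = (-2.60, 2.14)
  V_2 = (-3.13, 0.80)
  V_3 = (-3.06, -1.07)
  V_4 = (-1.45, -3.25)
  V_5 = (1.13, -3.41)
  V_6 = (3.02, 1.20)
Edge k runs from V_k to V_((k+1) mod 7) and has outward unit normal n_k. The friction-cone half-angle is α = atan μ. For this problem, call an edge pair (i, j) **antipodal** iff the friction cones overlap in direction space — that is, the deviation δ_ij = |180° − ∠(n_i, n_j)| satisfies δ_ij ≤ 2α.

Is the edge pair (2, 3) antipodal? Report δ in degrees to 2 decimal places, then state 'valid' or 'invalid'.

α = atan 0.25 = 14.04°;  2α = 28.07°
edge 2: e_2 = (+0.07, -1.87);  n_2 = (-0.9993, -0.0374)
edge 3: e_3 = (+1.61, -2.18);  n_3 = (-0.8044, -0.5941)
∠(n_2, n_3) = 34.30°
δ = |180° − 34.30°| = 145.70°
145.70° > 2α = 28.07°  →  invalid

δ = 145.70°, invalid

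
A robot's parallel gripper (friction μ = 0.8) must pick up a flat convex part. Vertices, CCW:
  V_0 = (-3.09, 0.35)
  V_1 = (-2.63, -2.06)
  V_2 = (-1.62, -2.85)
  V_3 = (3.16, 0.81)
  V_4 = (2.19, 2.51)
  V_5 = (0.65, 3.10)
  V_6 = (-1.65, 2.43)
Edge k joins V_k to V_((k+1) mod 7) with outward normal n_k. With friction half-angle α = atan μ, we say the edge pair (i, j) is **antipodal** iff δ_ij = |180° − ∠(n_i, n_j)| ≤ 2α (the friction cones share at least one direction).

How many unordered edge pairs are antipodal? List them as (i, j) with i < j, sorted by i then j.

α = atan 0.8 = 38.66°;  2α = 77.32°
n_0 = (-0.9823, -0.1875)
n_1 = (-0.6161, -0.7877)
n_2 = (+0.6079, -0.7940)
n_3 = (+0.8686, +0.4956)
n_4 = (+0.3578, +0.9338)
n_5 = (-0.2797, +0.9601)
n_6 = (-0.8222, +0.5692)
  (0,1): δ = 138.84°  ·
  (0,2): δ = 63.37°  ✓
  (0,3): δ = 18.90°  ✓
  (0,4): δ = 58.23°  ✓
  (0,5): δ = 95.43°  ·
  (0,6): δ = 134.50°  ·
  (1,2): δ = 104.53°  ·
  (1,3): δ = 22.26°  ✓
  (1,4): δ = 17.07°  ✓
  (1,5): δ = 54.27°  ✓
  (1,6): δ = 93.34°  ·
  (2,3): δ = 97.73°  ·
  (2,4): δ = 58.40°  ✓
  (2,5): δ = 21.20°  ✓
  (2,6): δ = 17.86°  ✓
  (3,4): δ = 140.67°  ·
  (3,5): δ = 103.47°  ·
  (3,6): δ = 64.40°  ✓
  (4,5): δ = 142.80°  ·
  (4,6): δ = 103.73°  ·
  (5,6): δ = 140.94°  ·
antipodal pairs: 10

count = 10; pairs: (0,2), (0,3), (0,4), (1,3), (1,4), (1,5), (2,4), (2,5), (2,6), (3,6)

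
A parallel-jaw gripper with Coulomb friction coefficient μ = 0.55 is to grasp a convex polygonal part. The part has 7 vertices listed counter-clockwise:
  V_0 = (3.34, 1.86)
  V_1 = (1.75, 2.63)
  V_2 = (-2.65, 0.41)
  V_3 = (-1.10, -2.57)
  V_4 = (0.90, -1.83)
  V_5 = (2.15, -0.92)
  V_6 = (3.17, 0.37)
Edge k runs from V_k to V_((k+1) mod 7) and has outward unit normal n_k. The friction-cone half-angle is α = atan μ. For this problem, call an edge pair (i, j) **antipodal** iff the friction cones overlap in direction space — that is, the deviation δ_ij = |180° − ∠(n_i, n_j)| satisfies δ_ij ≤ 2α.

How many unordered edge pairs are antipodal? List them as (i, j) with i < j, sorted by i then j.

α = atan 0.55 = 28.81°;  2α = 57.62°
n_0 = (+0.4359, +0.9000)
n_1 = (-0.4505, +0.8928)
n_2 = (-0.8872, -0.4614)
n_3 = (+0.3470, -0.9379)
n_4 = (+0.5886, -0.8085)
n_5 = (+0.7844, -0.6202)
n_6 = (+0.9936, -0.1134)
  (0,1): δ = 127.39°  ·
  (0,2): δ = 36.68°  ✓
  (0,3): δ = 46.14°  ✓
  (0,4): δ = 61.89°  ·
  (0,5): δ = 77.51°  ·
  (0,6): δ = 109.33°  ·
  (1,2): δ = 89.29°  ·
  (1,3): δ = 6.47°  ✓
  (1,4): δ = 9.28°  ✓
  (1,5): δ = 24.89°  ✓
  (1,6): δ = 56.72°  ✓
  (2,3): δ = 97.18°  ·
  (2,4): δ = 81.43°  ·
  (2,5): δ = 65.81°  ·
  (2,6): δ = 33.99°  ✓
  (3,4): δ = 164.25°  ·
  (3,5): δ = 148.64°  ·
  (3,6): δ = 116.81°  ·
  (4,5): δ = 164.39°  ·
  (4,6): δ = 132.56°  ·
  (5,6): δ = 148.18°  ·
antipodal pairs: 7

count = 7; pairs: (0,2), (0,3), (1,3), (1,4), (1,5), (1,6), (2,6)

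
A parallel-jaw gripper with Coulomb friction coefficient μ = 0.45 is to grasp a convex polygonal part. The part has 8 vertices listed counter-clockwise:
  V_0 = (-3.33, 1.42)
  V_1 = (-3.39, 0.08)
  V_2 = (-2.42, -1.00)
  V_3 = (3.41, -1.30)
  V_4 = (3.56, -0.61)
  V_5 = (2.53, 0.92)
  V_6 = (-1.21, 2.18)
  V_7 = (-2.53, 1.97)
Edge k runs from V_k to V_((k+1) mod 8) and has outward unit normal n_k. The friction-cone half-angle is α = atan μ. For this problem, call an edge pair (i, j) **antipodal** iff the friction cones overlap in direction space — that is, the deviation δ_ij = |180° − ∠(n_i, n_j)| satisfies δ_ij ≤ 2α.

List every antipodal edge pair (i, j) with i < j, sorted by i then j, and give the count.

α = atan 0.45 = 24.23°;  2α = 48.46°
n_0 = (-0.9990, +0.0447)
n_1 = (-0.7440, -0.6682)
n_2 = (-0.0514, -0.9987)
n_3 = (+0.9772, -0.2124)
n_4 = (+0.8295, +0.5584)
n_5 = (+0.3193, +0.9477)
n_6 = (-0.1571, +0.9876)
n_7 = (-0.5665, +0.8240)
  (0,1): δ = 135.51°  ·
  (0,2): δ = 90.38°  ·
  (0,3): δ = 9.70°  ✓
  (0,4): δ = 36.51°  ✓
  (0,5): δ = 73.95°  ·
  (0,6): δ = 101.60°  ·
  (0,7): δ = 127.07°  ·
  (1,2): δ = 134.87°  ·
  (1,3): δ = 54.19°  ·
  (1,4): δ = 7.98°  ✓
  (1,5): δ = 29.45°  ✓
  (1,6): δ = 57.11°  ·
  (1,7): δ = 82.58°  ·
  (2,3): δ = 99.32°  ·
  (2,4): δ = 53.11°  ·
  (2,5): δ = 15.67°  ✓
  (2,6): δ = 11.99°  ✓
  (2,7): δ = 37.45°  ✓
  (3,4): δ = 133.79°  ·
  (3,5): δ = 96.35°  ·
  (3,6): δ = 68.70°  ·
  (3,7): δ = 43.23°  ✓
  (4,5): δ = 142.57°  ·
  (4,6): δ = 114.91°  ·
  (4,7): δ = 89.44°  ·
  (5,6): δ = 152.34°  ·
  (5,7): δ = 126.87°  ·
  (6,7): δ = 154.53°  ·
antipodal pairs: 8

count = 8; pairs: (0,3), (0,4), (1,4), (1,5), (2,5), (2,6), (2,7), (3,7)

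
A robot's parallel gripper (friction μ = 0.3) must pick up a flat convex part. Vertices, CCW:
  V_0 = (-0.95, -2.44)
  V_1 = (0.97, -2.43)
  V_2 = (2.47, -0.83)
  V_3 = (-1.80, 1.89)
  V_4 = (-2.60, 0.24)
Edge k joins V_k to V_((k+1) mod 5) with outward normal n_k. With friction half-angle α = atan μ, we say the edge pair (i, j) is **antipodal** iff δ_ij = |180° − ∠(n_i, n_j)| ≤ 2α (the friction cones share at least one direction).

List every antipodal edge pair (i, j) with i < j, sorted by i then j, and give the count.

α = atan 0.3 = 16.70°;  2α = 33.40°
n_0 = (+0.0052, -1.0000)
n_1 = (+0.7295, -0.6839)
n_2 = (+0.5373, +0.8434)
n_3 = (-0.8998, +0.4363)
n_4 = (-0.8515, -0.5243)
  (0,1): δ = 133.45°  ·
  (0,2): δ = 32.80°  ✓
  (0,3): δ = 63.84°  ·
  (0,4): δ = 121.32°  ·
  (1,2): δ = 79.34°  ·
  (1,3): δ = 17.29°  ✓
  (1,4): δ = 74.77°  ·
  (2,3): δ = 83.37°  ·
  (2,4): δ = 25.88°  ✓
  (3,4): δ = 122.51°  ·
antipodal pairs: 3

count = 3; pairs: (0,2), (1,3), (2,4)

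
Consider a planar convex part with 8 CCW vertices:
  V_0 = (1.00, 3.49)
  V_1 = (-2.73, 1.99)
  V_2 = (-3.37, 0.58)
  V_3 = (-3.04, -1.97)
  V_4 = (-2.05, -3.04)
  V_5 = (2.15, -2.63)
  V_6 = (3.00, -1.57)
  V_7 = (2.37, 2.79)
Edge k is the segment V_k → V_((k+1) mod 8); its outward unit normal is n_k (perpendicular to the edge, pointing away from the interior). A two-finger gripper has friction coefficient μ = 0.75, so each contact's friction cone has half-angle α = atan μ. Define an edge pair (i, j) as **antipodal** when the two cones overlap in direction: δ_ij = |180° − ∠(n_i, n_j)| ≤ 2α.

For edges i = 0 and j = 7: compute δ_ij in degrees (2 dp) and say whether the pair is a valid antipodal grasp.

δ = 131.03°, invalid

α = atan 0.75 = 36.87°;  2α = 73.74°
edge 0: e_0 = (-3.73, -1.50);  n_0 = (-0.3731, +0.9278)
edge 7: e_7 = (-1.37, +0.70);  n_7 = (+0.4550, +0.8905)
∠(n_0, n_7) = 48.97°
δ = |180° − 48.97°| = 131.03°
131.03° > 2α = 73.74°  →  invalid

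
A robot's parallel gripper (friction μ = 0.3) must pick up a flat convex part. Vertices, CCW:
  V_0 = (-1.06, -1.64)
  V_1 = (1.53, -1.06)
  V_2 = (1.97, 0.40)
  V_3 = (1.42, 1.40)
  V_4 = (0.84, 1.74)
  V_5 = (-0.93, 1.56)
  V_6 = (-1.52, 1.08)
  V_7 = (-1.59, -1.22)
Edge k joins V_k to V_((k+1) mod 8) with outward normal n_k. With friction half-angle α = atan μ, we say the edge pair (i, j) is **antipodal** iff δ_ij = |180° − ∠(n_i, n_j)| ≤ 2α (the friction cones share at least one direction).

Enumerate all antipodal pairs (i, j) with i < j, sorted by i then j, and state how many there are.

count = 6; pairs: (0,4), (0,5), (1,6), (2,6), (2,7), (3,7)

α = atan 0.3 = 16.70°;  2α = 33.40°
n_0 = (+0.2185, -0.9758)
n_1 = (+0.9575, -0.2886)
n_2 = (+0.8762, +0.4819)
n_3 = (+0.5057, +0.8627)
n_4 = (-0.1012, +0.9949)
n_5 = (-0.6311, +0.7757)
n_6 = (-0.9995, +0.0304)
n_7 = (-0.6211, -0.7837)
  (0,1): δ = 119.39°  ·
  (0,2): δ = 73.81°  ·
  (0,3): δ = 43.00°  ·
  (0,4): δ = 6.82°  ✓
  (0,5): δ = 26.51°  ✓
  (0,6): δ = 75.63°  ·
  (0,7): δ = 128.98°  ·
  (1,2): δ = 134.42°  ·
  (1,3): δ = 103.61°  ·
  (1,4): δ = 67.42°  ·
  (1,5): δ = 34.10°  ·
  (1,6): δ = 15.03°  ✓
  (1,7): δ = 68.38°  ·
  (2,3): δ = 149.19°  ·
  (2,4): δ = 113.00°  ·
  (2,5): δ = 79.68°  ·
  (2,6): δ = 30.55°  ✓
  (2,7): δ = 22.79°  ✓
  (3,4): δ = 143.81°  ·
  (3,5): δ = 110.49°  ·
  (3,6): δ = 61.36°  ·
  (3,7): δ = 8.02°  ✓
  (4,5): δ = 146.68°  ·
  (4,6): δ = 97.55°  ·
  (4,7): δ = 44.20°  ·
  (5,6): δ = 130.87°  ·
  (5,7): δ = 77.53°  ·
  (6,7): δ = 126.65°  ·
antipodal pairs: 6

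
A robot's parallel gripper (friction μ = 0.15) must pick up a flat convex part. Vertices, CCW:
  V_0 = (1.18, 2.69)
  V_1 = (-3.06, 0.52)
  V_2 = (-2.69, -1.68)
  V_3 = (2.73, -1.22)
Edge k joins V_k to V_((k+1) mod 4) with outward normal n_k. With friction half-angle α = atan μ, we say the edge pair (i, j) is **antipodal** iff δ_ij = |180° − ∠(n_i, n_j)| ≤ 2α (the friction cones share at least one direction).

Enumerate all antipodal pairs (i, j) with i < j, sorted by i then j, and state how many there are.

α = atan 0.15 = 8.53°;  2α = 17.06°
n_0 = (-0.4556, +0.8902)
n_1 = (-0.9862, -0.1659)
n_2 = (+0.0846, -0.9964)
n_3 = (+0.9296, +0.3685)
  (0,1): δ = 107.56°  ·
  (0,2): δ = 22.25°  ·
  (0,3): δ = 84.52°  ·
  (1,2): δ = 94.70°  ·
  (1,3): δ = 12.08°  ✓
  (2,3): δ = 73.23°  ·
antipodal pairs: 1

count = 1; pairs: (1,3)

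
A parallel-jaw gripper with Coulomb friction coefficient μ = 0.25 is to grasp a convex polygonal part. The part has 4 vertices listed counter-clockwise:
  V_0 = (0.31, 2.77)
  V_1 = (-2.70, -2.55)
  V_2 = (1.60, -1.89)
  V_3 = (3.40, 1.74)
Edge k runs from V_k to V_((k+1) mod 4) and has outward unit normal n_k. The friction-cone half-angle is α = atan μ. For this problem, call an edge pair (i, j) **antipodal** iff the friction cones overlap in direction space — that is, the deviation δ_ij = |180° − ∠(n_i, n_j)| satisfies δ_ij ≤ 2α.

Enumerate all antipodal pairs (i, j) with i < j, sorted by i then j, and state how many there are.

count = 2; pairs: (0,2), (1,3)

α = atan 0.25 = 14.04°;  2α = 28.07°
n_0 = (-0.8703, +0.4924)
n_1 = (+0.1517, -0.9884)
n_2 = (+0.8959, -0.4442)
n_3 = (+0.3162, +0.9487)
  (0,1): δ = 51.77°  ·
  (0,2): δ = 3.13°  ✓
  (0,3): δ = 101.07°  ·
  (1,2): δ = 125.10°  ·
  (1,3): δ = 27.16°  ✓
  (2,3): δ = 82.06°  ·
antipodal pairs: 2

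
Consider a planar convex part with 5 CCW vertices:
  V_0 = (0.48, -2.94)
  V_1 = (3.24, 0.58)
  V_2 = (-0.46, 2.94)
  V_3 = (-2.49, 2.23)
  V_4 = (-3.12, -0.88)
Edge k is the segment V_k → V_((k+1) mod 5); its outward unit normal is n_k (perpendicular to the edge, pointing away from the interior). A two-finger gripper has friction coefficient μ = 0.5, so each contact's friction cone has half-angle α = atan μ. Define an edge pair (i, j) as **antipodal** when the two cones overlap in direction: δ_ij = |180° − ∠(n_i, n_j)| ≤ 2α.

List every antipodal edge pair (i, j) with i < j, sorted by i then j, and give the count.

count = 4; pairs: (0,2), (0,3), (1,4), (2,4)

α = atan 0.5 = 26.57°;  2α = 53.13°
n_0 = (+0.7869, -0.6170)
n_1 = (+0.5378, +0.8431)
n_2 = (-0.3301, +0.9439)
n_3 = (-0.9801, +0.1985)
n_4 = (-0.4967, -0.8679)
  (0,1): δ = 84.43°  ·
  (0,2): δ = 32.62°  ✓
  (0,3): δ = 26.65°  ✓
  (0,4): δ = 98.32°  ·
  (1,2): δ = 128.19°  ·
  (1,3): δ = 68.92°  ·
  (1,4): δ = 2.75°  ✓
  (2,3): δ = 120.73°  ·
  (2,4): δ = 49.06°  ✓
  (3,4): δ = 108.33°  ·
antipodal pairs: 4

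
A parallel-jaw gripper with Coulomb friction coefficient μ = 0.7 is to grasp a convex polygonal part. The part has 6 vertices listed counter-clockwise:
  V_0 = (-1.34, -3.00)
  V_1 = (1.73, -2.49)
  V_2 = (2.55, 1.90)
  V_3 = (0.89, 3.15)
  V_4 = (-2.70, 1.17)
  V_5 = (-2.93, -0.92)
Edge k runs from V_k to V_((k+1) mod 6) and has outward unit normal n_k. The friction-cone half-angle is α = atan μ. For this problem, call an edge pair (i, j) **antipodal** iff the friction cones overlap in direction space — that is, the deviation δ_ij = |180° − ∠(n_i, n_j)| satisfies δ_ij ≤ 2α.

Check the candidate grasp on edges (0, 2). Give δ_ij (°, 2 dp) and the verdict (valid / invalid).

α = atan 0.7 = 34.99°;  2α = 69.98°
edge 0: e_0 = (+3.07, +0.51);  n_0 = (+0.1639, -0.9865)
edge 2: e_2 = (-1.66, +1.25);  n_2 = (+0.6015, +0.7988)
∠(n_0, n_2) = 133.59°
δ = |180° − 133.59°| = 46.41°
46.41° ≤ 2α = 69.98°  →  valid

δ = 46.41°, valid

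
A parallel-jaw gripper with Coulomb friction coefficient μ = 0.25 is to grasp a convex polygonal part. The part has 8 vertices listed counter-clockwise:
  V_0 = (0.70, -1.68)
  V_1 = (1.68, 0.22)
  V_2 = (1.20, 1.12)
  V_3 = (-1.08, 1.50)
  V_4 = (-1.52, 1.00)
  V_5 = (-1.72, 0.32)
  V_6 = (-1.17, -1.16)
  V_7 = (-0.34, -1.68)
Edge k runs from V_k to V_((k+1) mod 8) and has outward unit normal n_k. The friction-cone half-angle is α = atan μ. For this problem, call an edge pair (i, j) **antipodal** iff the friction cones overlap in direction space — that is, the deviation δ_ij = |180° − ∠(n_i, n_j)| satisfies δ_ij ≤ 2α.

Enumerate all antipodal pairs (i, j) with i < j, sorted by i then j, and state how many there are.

α = atan 0.25 = 14.04°;  2α = 28.07°
n_0 = (+0.8887, -0.4584)
n_1 = (+0.8824, +0.4706)
n_2 = (+0.1644, +0.9864)
n_3 = (-0.7507, +0.6606)
n_4 = (-0.9594, +0.2822)
n_5 = (-0.9374, -0.3483)
n_6 = (-0.5309, -0.8474)
n_7 = (+0.0000, -1.0000)
  (0,1): δ = 124.64°  ·
  (0,2): δ = 72.18°  ·
  (0,3): δ = 14.06°  ✓
  (0,4): δ = 10.89°  ✓
  (0,5): δ = 47.67°  ·
  (0,6): δ = 85.22°  ·
  (0,7): δ = 117.28°  ·
  (1,2): δ = 127.53°  ·
  (1,3): δ = 69.42°  ·
  (1,4): δ = 44.46°  ·
  (1,5): δ = 7.69°  ✓
  (1,6): δ = 29.86°  ·
  (1,7): δ = 61.93°  ·
  (2,3): δ = 121.89°  ·
  (2,4): δ = 96.93°  ·
  (2,5): δ = 60.15°  ·
  (2,6): δ = 22.61°  ✓
  (2,7): δ = 9.46°  ✓
  (3,4): δ = 155.04°  ·
  (3,5): δ = 118.27°  ·
  (3,6): δ = 80.72°  ·
  (3,7): δ = 48.65°  ·
  (4,5): δ = 143.22°  ·
  (4,6): δ = 105.68°  ·
  (4,7): δ = 73.61°  ·
  (5,6): δ = 142.45°  ·
  (5,7): δ = 110.39°  ·
  (6,7): δ = 147.93°  ·
antipodal pairs: 5

count = 5; pairs: (0,3), (0,4), (1,5), (2,6), (2,7)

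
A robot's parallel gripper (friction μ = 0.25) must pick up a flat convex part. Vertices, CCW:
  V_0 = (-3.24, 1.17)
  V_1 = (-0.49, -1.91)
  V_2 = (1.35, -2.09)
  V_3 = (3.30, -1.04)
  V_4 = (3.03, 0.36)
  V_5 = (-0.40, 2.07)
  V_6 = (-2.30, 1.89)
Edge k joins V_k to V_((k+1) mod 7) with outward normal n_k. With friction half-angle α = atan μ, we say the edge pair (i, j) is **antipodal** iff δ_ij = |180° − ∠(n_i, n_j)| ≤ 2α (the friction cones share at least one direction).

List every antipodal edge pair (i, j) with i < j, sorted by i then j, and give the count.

count = 5; pairs: (0,4), (1,4), (1,5), (2,5), (2,6)

α = atan 0.25 = 14.04°;  2α = 28.07°
n_0 = (-0.7459, -0.6660)
n_1 = (-0.0974, -0.9952)
n_2 = (+0.4741, -0.8805)
n_3 = (+0.9819, +0.1894)
n_4 = (+0.4462, +0.8949)
n_5 = (-0.0943, +0.9955)
n_6 = (-0.6081, +0.7939)
  (0,1): δ = 137.35°  ·
  (0,2): δ = 103.46°  ·
  (0,3): δ = 30.84°  ·
  (0,4): δ = 21.74°  ✓
  (0,5): δ = 53.65°  ·
  (0,6): δ = 85.69°  ·
  (1,2): δ = 146.11°  ·
  (1,3): δ = 73.50°  ·
  (1,4): δ = 20.91°  ✓
  (1,5): δ = 11.00°  ✓
  (1,6): δ = 43.04°  ·
  (2,3): δ = 107.38°  ·
  (2,4): δ = 54.80°  ·
  (2,5): δ = 22.89°  ✓
  (2,6): δ = 9.15°  ✓
  (3,4): δ = 127.41°  ·
  (3,5): δ = 95.50°  ·
  (3,6): δ = 63.47°  ·
  (4,5): δ = 148.09°  ·
  (4,6): δ = 116.05°  ·
  (5,6): δ = 147.96°  ·
antipodal pairs: 5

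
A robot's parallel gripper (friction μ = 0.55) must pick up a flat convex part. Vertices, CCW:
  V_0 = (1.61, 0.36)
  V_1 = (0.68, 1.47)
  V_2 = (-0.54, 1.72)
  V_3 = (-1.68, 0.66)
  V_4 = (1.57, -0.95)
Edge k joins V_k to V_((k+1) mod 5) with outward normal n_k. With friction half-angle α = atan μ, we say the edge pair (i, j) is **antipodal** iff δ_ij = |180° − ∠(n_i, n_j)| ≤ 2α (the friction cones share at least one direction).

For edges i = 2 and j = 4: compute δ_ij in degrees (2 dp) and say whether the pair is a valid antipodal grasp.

α = atan 0.55 = 28.81°;  2α = 57.62°
edge 2: e_2 = (-1.14, -1.06);  n_2 = (-0.6809, +0.7323)
edge 4: e_4 = (+0.04, +1.31);  n_4 = (+0.9995, -0.0305)
∠(n_2, n_4) = 134.67°
δ = |180° − 134.67°| = 45.33°
45.33° ≤ 2α = 57.62°  →  valid

δ = 45.33°, valid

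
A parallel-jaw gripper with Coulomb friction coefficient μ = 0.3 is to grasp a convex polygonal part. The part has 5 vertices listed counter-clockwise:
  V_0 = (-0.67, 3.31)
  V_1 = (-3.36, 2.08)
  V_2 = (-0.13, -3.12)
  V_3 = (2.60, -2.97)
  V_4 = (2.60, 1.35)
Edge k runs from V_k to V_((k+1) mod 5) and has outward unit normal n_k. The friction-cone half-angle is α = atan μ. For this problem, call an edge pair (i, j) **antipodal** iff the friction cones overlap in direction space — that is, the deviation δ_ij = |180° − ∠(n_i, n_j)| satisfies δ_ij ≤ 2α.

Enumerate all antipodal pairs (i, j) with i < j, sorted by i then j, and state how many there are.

α = atan 0.3 = 16.70°;  2α = 33.40°
n_0 = (-0.4158, +0.9094)
n_1 = (-0.8495, -0.5276)
n_2 = (+0.0549, -0.9985)
n_3 = (+1.0000, -0.0000)
n_4 = (+0.5141, +0.8577)
  (0,1): δ = 82.73°  ·
  (0,2): δ = 21.43°  ✓
  (0,3): δ = 65.43°  ·
  (0,4): δ = 124.49°  ·
  (1,2): δ = 118.70°  ·
  (1,3): δ = 31.85°  ✓
  (1,4): δ = 27.22°  ✓
  (2,3): δ = 93.14°  ·
  (2,4): δ = 34.08°  ·
  (3,4): δ = 120.94°  ·
antipodal pairs: 3

count = 3; pairs: (0,2), (1,3), (1,4)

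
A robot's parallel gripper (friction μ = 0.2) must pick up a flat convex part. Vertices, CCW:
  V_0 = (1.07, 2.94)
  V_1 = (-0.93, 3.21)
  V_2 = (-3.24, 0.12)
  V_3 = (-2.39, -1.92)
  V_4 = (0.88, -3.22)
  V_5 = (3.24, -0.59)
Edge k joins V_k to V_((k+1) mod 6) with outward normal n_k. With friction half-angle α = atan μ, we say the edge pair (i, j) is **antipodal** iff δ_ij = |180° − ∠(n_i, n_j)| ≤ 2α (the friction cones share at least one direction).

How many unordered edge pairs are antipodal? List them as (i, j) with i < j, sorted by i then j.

count = 3; pairs: (0,3), (1,4), (2,5)

α = atan 0.2 = 11.31°;  2α = 22.62°
n_0 = (+0.1338, +0.9910)
n_1 = (-0.8009, +0.5988)
n_2 = (-0.9231, -0.3846)
n_3 = (-0.3694, -0.9293)
n_4 = (+0.7443, -0.6679)
n_5 = (+0.8519, +0.5237)
  (0,1): δ = 119.09°  ·
  (0,2): δ = 59.69°  ·
  (0,3): δ = 13.99°  ✓
  (0,4): δ = 55.79°  ·
  (0,5): δ = 129.27°  ·
  (1,2): δ = 120.60°  ·
  (1,3): δ = 74.90°  ·
  (1,4): δ = 5.12°  ✓
  (1,5): δ = 68.36°  ·
  (2,3): δ = 134.30°  ·
  (2,4): δ = 64.52°  ·
  (2,5): δ = 8.96°  ✓
  (3,4): δ = 110.22°  ·
  (3,5): δ = 36.74°  ·
  (4,5): δ = 106.52°  ·
antipodal pairs: 3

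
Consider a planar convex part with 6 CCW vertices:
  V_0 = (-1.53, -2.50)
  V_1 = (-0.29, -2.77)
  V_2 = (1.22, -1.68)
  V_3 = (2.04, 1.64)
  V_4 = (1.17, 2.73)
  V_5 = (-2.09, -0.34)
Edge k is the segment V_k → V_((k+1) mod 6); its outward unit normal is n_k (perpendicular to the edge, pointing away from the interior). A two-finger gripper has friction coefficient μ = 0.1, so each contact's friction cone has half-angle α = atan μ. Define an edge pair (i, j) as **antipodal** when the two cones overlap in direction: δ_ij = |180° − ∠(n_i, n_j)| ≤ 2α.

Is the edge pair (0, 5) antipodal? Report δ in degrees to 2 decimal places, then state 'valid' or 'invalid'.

δ = 116.82°, invalid

α = atan 0.1 = 5.71°;  2α = 11.42°
edge 0: e_0 = (+1.24, -0.27);  n_0 = (-0.2128, -0.9771)
edge 5: e_5 = (+0.56, -2.16);  n_5 = (-0.9680, -0.2510)
∠(n_0, n_5) = 63.18°
δ = |180° − 63.18°| = 116.82°
116.82° > 2α = 11.42°  →  invalid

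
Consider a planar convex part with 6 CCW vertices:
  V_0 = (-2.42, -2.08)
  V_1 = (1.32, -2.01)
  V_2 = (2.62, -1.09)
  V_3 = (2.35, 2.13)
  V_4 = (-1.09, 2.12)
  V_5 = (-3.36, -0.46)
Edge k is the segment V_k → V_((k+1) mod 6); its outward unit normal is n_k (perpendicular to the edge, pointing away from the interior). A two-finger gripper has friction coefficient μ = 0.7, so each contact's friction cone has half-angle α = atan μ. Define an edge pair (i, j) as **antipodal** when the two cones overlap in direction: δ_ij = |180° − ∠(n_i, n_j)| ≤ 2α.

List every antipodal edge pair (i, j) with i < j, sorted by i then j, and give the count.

α = atan 0.7 = 34.99°;  2α = 69.98°
n_0 = (+0.0187, -0.9998)
n_1 = (+0.5777, -0.8163)
n_2 = (+0.9965, +0.0836)
n_3 = (-0.0029, +1.0000)
n_4 = (-0.7508, +0.6606)
n_5 = (-0.8649, -0.5019)
  (0,1): δ = 145.79°  ·
  (0,2): δ = 86.28°  ·
  (0,3): δ = 0.91°  ✓
  (0,4): δ = 47.58°  ✓
  (0,5): δ = 119.05°  ·
  (1,2): δ = 120.49°  ·
  (1,3): δ = 35.12°  ✓
  (1,4): δ = 13.37°  ✓
  (1,5): δ = 84.84°  ·
  (2,3): δ = 94.63°  ·
  (2,4): δ = 46.14°  ✓
  (2,5): δ = 25.33°  ✓
  (3,4): δ = 131.51°  ·
  (3,5): δ = 60.04°  ✓
  (4,5): δ = 108.53°  ·
antipodal pairs: 7

count = 7; pairs: (0,3), (0,4), (1,3), (1,4), (2,4), (2,5), (3,5)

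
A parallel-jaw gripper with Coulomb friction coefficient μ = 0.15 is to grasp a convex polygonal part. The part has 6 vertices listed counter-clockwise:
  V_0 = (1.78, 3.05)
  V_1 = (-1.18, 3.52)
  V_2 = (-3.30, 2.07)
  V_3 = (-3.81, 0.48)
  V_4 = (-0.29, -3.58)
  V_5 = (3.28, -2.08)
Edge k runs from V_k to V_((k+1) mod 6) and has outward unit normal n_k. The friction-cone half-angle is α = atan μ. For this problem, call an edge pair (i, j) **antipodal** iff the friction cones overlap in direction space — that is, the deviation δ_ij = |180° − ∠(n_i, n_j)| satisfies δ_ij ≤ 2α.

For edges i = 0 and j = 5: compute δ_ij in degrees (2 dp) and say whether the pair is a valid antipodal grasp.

δ = 115.32°, invalid

α = atan 0.15 = 8.53°;  2α = 17.06°
edge 0: e_0 = (-2.96, +0.47);  n_0 = (+0.1568, +0.9876)
edge 5: e_5 = (-1.50, +5.13);  n_5 = (+0.9598, +0.2806)
∠(n_0, n_5) = 64.68°
δ = |180° − 64.68°| = 115.32°
115.32° > 2α = 17.06°  →  invalid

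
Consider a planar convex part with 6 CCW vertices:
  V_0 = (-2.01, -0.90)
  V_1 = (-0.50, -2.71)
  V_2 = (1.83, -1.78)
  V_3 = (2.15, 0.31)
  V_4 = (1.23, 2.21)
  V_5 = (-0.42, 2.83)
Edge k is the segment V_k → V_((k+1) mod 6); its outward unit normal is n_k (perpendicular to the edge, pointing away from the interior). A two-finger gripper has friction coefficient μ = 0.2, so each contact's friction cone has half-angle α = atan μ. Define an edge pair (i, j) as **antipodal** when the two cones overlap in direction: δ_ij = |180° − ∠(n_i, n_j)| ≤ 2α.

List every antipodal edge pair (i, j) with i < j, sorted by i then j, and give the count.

α = atan 0.2 = 11.31°;  2α = 22.62°
n_0 = (-0.7679, -0.6406)
n_1 = (+0.3707, -0.9288)
n_2 = (+0.9885, -0.1513)
n_3 = (+0.9000, +0.4358)
n_4 = (+0.3517, +0.9361)
n_5 = (-0.9199, +0.3921)
  (0,1): δ = 108.08°  ·
  (0,2): δ = 48.54°  ·
  (0,3): δ = 14.00°  ✓
  (0,4): δ = 29.57°  ·
  (0,5): δ = 117.08°  ·
  (1,2): δ = 120.46°  ·
  (1,3): δ = 85.92°  ·
  (1,4): δ = 42.35°  ·
  (1,5): δ = 45.15°  ·
  (2,3): δ = 145.46°  ·
  (2,4): δ = 101.89°  ·
  (2,5): δ = 14.38°  ✓
  (3,4): δ = 136.43°  ·
  (3,5): δ = 48.92°  ·
  (4,5): δ = 92.49°  ·
antipodal pairs: 2

count = 2; pairs: (0,3), (2,5)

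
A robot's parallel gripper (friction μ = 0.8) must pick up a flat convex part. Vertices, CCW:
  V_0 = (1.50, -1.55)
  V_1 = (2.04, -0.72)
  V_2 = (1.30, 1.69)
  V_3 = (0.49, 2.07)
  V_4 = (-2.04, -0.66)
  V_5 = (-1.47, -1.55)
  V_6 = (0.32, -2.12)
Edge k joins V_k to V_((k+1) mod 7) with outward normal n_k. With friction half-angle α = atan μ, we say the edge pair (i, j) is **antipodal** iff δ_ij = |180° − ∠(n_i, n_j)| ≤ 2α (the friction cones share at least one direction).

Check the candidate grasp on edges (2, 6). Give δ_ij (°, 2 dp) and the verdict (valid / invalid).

δ = 50.92°, valid

α = atan 0.8 = 38.66°;  2α = 77.32°
edge 2: e_2 = (-0.81, +0.38);  n_2 = (+0.4247, +0.9053)
edge 6: e_6 = (+1.18, +0.57);  n_6 = (+0.4350, -0.9004)
∠(n_2, n_6) = 129.08°
δ = |180° − 129.08°| = 50.92°
50.92° ≤ 2α = 77.32°  →  valid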